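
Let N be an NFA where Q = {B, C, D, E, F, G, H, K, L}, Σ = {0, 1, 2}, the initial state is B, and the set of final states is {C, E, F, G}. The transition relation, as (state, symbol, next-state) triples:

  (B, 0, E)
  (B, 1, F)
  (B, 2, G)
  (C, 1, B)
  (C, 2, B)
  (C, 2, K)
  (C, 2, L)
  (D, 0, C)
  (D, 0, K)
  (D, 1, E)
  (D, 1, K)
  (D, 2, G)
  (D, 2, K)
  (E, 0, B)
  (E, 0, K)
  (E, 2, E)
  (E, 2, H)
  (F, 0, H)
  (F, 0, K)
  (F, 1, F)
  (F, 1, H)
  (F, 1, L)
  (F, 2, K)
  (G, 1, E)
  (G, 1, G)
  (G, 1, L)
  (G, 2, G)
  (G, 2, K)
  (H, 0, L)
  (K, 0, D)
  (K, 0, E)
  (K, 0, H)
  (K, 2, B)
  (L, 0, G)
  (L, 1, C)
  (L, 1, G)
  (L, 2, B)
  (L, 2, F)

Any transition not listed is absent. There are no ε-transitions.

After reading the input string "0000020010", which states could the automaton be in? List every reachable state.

Start in {B}.
Read '0': B→{E}; now {E}.
Read '0': E→{B, K}; now {B, K}.
Read '0': B→{E}, K→{D, E, H}; now {D, E, H}.
Read '0': D→{C, K}, E→{B, K}, H→{L}; now {B, C, K, L}.
Read '0': B→{E}, C→∅, K→{D, E, H}, L→{G}; now {D, E, G, H}.
Read '2': D→{G, K}, E→{E, H}, G→{G, K}, H→∅; now {E, G, H, K}.
Read '0': E→{B, K}, G→∅, H→{L}, K→{D, E, H}; now {B, D, E, H, K, L}.
Read '0': B→{E}, D→{C, K}, E→{B, K}, H→{L}, K→{D, E, H}, L→{G}; now {B, C, D, E, G, H, K, L}.
Read '1': B→{F}, C→{B}, D→{E, K}, E→∅, G→{E, G, L}, H→∅, K→∅, L→{C, G}; now {B, C, E, F, G, K, L}.
Read '0': B→{E}, C→∅, E→{B, K}, F→{H, K}, G→∅, K→{D, E, H}, L→{G}; now {B, D, E, G, H, K}.

{B, D, E, G, H, K}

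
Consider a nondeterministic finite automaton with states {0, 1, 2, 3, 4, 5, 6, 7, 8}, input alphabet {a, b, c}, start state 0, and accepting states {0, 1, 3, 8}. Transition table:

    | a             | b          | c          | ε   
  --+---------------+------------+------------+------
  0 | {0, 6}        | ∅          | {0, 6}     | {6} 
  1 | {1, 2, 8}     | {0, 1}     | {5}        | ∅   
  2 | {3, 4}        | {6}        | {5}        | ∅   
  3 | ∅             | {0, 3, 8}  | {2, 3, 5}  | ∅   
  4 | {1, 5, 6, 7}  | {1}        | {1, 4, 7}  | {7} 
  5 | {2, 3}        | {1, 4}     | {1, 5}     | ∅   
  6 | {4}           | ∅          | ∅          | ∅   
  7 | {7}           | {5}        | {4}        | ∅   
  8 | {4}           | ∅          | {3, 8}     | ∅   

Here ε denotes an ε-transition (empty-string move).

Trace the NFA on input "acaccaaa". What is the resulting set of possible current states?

{0, 1, 2, 3, 4, 5, 6, 7, 8}

Start: ε-closure({0}) = {0, 6}.
Read 'a': 0→{0, 6}, 6→{4}; union {0, 4, 6}; ε-closure = {0, 4, 6, 7}.
Read 'c': 0→{0, 6}, 4→{1, 4, 7}, 6→∅, 7→{4}; now {0, 1, 4, 6, 7}.
Read 'a': 0→{0, 6}, 1→{1, 2, 8}, 4→{1, 5, 6, 7}, 6→{4}, 7→{7}; now {0, 1, 2, 4, 5, 6, 7, 8}.
Read 'c': 0→{0, 6}, 1→{5}, 2→{5}, 4→{1, 4, 7}, 5→{1, 5}, 6→∅, 7→{4}, 8→{3, 8}; now {0, 1, 3, 4, 5, 6, 7, 8}.
Read 'c': 0→{0, 6}, 1→{5}, 3→{2, 3, 5}, 4→{1, 4, 7}, 5→{1, 5}, 6→∅, 7→{4}, 8→{3, 8}; now {0, 1, 2, 3, 4, 5, 6, 7, 8}.
Read 'a': 0→{0, 6}, 1→{1, 2, 8}, 2→{3, 4}, 3→∅, 4→{1, 5, 6, 7}, 5→{2, 3}, 6→{4}, 7→{7}, 8→{4}; now {0, 1, 2, 3, 4, 5, 6, 7, 8}.
Read 'a': 0→{0, 6}, 1→{1, 2, 8}, 2→{3, 4}, 3→∅, 4→{1, 5, 6, 7}, 5→{2, 3}, 6→{4}, 7→{7}, 8→{4}; now {0, 1, 2, 3, 4, 5, 6, 7, 8}.
Read 'a': 0→{0, 6}, 1→{1, 2, 8}, 2→{3, 4}, 3→∅, 4→{1, 5, 6, 7}, 5→{2, 3}, 6→{4}, 7→{7}, 8→{4}; now {0, 1, 2, 3, 4, 5, 6, 7, 8}.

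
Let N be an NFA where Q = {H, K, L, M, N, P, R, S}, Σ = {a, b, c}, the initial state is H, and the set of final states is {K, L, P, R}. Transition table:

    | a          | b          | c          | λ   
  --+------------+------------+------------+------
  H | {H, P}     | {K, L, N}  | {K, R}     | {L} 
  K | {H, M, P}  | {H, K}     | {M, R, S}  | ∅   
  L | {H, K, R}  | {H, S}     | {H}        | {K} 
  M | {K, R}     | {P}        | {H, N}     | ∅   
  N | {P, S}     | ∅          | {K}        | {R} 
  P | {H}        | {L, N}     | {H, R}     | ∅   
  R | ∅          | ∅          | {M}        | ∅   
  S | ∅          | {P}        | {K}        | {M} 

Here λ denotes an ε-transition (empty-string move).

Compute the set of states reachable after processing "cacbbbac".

Start: ε-closure({H}) = {H, K, L}.
Read 'c': {H, K, L} → {H, K, L, M, R, S}.
Read 'a': {H, K, L, M, R, S} → {H, K, L, M, P, R}.
Read 'c': {H, K, L, M, P, R} → {H, K, L, M, N, R, S}.
Read 'b': {H, K, L, M, N, R, S} → {H, K, L, M, N, P, R, S}.
Read 'b': {H, K, L, M, N, P, R, S} → {H, K, L, M, N, P, R, S}.
Read 'b': {H, K, L, M, N, P, R, S} → {H, K, L, M, N, P, R, S}.
Read 'a': {H, K, L, M, N, P, R, S} → {H, K, L, M, P, R, S}.
Read 'c': {H, K, L, M, P, R, S} → {H, K, L, M, N, R, S}.

{H, K, L, M, N, R, S}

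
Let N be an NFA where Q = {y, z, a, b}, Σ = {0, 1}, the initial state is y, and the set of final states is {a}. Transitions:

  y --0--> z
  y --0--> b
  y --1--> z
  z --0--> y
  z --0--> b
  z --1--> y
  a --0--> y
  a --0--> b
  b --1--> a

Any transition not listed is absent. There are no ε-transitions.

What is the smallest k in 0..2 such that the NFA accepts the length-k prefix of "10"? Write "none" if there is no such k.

none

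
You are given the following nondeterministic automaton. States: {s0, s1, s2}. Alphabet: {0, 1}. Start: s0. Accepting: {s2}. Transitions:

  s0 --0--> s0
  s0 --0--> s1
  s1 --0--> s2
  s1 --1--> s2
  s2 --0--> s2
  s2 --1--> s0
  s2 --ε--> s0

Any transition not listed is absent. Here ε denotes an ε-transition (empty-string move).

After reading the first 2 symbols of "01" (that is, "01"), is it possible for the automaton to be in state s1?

Start in {s0}.
Read '0': {s0} → {s0, s1}.
Read '1': {s0, s1} → {s0, s2}.
State s1 is not in {s0, s2}.

No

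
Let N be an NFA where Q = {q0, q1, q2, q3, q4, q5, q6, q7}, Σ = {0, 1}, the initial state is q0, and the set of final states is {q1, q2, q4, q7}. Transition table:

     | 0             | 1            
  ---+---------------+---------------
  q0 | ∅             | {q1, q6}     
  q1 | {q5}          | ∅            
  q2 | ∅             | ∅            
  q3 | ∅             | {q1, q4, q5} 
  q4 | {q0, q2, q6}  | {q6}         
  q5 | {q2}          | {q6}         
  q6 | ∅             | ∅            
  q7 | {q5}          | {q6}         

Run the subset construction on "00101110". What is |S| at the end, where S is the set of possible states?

0

Start in {q0}.
Read '0': q0→∅; now ∅.
The set is empty and remains empty for the remaining 7 symbols.
That set has 0 states.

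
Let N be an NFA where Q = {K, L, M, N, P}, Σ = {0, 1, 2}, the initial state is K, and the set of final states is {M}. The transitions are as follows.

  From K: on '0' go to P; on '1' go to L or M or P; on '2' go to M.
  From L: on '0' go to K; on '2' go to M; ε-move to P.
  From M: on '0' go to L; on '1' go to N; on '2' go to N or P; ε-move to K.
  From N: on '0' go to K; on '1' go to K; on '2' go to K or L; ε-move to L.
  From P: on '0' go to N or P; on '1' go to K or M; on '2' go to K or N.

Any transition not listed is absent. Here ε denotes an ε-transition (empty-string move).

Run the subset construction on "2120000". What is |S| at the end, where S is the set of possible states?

4

Start in {K}.
Read '2': {K} → {K, M}.
Read '1': {K, M} → {K, L, M, N, P}.
Read '2': {K, L, M, N, P} → {K, L, M, N, P}.
Read '0': {K, L, M, N, P} → {K, L, N, P}.
Read '0': {K, L, N, P} → {K, L, N, P}.
Read '0': {K, L, N, P} → {K, L, N, P}.
Read '0': {K, L, N, P} → {K, L, N, P}.
That set has 4 states.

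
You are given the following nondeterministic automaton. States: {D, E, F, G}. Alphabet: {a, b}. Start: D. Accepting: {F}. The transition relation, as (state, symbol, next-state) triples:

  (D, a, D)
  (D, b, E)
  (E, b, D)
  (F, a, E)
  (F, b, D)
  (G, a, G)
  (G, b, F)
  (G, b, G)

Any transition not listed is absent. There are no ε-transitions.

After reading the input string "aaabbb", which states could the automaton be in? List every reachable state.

{E}

Start in {D}.
Read 'a': D→{D}; now {D}.
Read 'a': D→{D}; now {D}.
Read 'a': D→{D}; now {D}.
Read 'b': D→{E}; now {E}.
Read 'b': E→{D}; now {D}.
Read 'b': D→{E}; now {E}.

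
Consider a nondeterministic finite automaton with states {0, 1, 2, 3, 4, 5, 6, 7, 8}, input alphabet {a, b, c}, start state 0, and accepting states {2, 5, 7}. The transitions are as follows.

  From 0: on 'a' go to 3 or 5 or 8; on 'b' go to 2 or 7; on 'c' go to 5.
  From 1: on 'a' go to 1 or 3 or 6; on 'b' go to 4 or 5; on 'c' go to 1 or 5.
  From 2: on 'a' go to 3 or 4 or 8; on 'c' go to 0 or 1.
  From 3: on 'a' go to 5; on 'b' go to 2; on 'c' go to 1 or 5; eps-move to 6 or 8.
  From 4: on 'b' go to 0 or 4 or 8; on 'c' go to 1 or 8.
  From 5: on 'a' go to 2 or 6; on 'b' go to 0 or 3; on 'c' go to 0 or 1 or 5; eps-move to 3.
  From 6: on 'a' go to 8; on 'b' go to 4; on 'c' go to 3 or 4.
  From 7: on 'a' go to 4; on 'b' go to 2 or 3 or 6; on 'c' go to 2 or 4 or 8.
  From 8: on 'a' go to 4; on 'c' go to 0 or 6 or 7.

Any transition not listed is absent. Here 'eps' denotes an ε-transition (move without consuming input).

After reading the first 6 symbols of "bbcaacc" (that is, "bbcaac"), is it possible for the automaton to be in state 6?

Yes

Start in {0}.
Read 'b': 0→{2, 7}; now {2, 7}.
Read 'b': 2→∅, 7→{2, 3, 6}; union {2, 3, 6}; ε-closure = {2, 3, 6, 8}.
Read 'c': 2→{0, 1}, 3→{1, 5}, 6→{3, 4}, 8→{0, 6, 7}; union {0, 1, 3, 4, 5, 6, 7}; ε-closure = {0, 1, 3, 4, 5, 6, 7, 8}.
Read 'a': 0→{3, 5, 8}, 1→{1, 3, 6}, 3→{5}, 4→∅, 5→{2, 6}, 6→{8}, 7→{4}, 8→{4}; now {1, 2, 3, 4, 5, 6, 8}.
Read 'a': 1→{1, 3, 6}, 2→{3, 4, 8}, 3→{5}, 4→∅, 5→{2, 6}, 6→{8}, 8→{4}; now {1, 2, 3, 4, 5, 6, 8}.
Read 'c': 1→{1, 5}, 2→{0, 1}, 3→{1, 5}, 4→{1, 8}, 5→{0, 1, 5}, 6→{3, 4}, 8→{0, 6, 7}; now {0, 1, 3, 4, 5, 6, 7, 8}.
State 6 is in {0, 1, 3, 4, 5, 6, 7, 8}.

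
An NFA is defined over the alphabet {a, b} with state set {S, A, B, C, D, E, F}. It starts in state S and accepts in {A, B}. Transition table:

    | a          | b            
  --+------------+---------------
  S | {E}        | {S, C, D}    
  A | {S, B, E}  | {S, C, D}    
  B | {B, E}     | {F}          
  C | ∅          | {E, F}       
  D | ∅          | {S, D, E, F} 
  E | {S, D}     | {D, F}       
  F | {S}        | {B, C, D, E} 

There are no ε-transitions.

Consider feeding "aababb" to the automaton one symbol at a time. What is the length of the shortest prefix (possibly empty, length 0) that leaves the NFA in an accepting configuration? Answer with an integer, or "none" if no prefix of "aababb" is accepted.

Start in {S}.
Read 'a': {S} → {E}.
Read 'a': {E} → {S, D}.
Read 'b': {S, D} → {S, C, D, E, F}.
Read 'a': {S, C, D, E, F} → {S, D, E}.
Read 'b': {S, D, E} → {S, C, D, E, F}.
Read 'b': {S, C, D, E, F} → {S, B, C, D, E, F}.
None of the earlier sets intersect F, but {S, B, C, D, E, F} does.

6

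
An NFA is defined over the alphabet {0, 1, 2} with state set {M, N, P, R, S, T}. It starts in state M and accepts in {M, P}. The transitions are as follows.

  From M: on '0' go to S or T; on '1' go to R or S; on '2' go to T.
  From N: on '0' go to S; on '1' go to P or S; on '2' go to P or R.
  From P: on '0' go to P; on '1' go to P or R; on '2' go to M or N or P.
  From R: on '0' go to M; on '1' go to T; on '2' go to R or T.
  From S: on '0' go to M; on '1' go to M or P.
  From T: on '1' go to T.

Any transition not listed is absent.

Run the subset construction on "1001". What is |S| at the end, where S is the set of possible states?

3

Start in {M}.
Read '1': {M} → {R, S}.
Read '0': {R, S} → {M}.
Read '0': {M} → {S, T}.
Read '1': {S, T} → {M, P, T}.
That set has 3 states.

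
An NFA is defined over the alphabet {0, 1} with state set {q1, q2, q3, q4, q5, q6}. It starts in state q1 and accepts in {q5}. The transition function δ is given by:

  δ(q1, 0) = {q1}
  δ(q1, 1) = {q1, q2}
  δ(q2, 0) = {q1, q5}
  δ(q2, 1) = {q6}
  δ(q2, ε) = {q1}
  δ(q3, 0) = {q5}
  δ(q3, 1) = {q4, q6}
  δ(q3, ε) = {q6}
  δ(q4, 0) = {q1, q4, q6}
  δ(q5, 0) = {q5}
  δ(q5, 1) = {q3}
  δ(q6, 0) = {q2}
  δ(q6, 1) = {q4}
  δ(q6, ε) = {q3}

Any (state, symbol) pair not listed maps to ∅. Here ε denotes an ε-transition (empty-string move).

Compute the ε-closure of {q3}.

Begin with {q3}.
ε-move q3 → q6; add q6.

{q3, q6}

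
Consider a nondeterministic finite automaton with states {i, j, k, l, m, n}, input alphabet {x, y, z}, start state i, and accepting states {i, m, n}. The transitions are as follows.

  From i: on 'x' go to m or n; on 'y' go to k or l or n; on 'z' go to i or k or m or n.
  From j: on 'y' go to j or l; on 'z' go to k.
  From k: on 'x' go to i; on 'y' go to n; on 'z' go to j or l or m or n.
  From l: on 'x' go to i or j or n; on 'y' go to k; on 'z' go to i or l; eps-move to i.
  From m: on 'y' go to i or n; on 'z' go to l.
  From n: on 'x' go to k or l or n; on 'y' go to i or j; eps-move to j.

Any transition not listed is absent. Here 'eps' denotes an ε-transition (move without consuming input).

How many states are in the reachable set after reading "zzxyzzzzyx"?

6

Start in {i}.
Read 'z': i→{i, k, m, n}; union {i, k, m, n}; ε-closure = {i, j, k, m, n}.
Read 'z': i→{i, k, m, n}, j→{k}, k→{j, l, m, n}, m→{l}, n→∅; now {i, j, k, l, m, n}.
Read 'x': i→{m, n}, j→∅, k→{i}, l→{i, j, n}, m→∅, n→{k, l, n}; now {i, j, k, l, m, n}.
Read 'y': i→{k, l, n}, j→{j, l}, k→{n}, l→{k}, m→{i, n}, n→{i, j}; now {i, j, k, l, n}.
Read 'z': i→{i, k, m, n}, j→{k}, k→{j, l, m, n}, l→{i, l}, n→∅; now {i, j, k, l, m, n}.
Read 'z': i→{i, k, m, n}, j→{k}, k→{j, l, m, n}, l→{i, l}, m→{l}, n→∅; now {i, j, k, l, m, n}.
Read 'z': i→{i, k, m, n}, j→{k}, k→{j, l, m, n}, l→{i, l}, m→{l}, n→∅; now {i, j, k, l, m, n}.
Read 'z': i→{i, k, m, n}, j→{k}, k→{j, l, m, n}, l→{i, l}, m→{l}, n→∅; now {i, j, k, l, m, n}.
Read 'y': i→{k, l, n}, j→{j, l}, k→{n}, l→{k}, m→{i, n}, n→{i, j}; now {i, j, k, l, n}.
Read 'x': i→{m, n}, j→∅, k→{i}, l→{i, j, n}, n→{k, l, n}; now {i, j, k, l, m, n}.
That set has 6 states.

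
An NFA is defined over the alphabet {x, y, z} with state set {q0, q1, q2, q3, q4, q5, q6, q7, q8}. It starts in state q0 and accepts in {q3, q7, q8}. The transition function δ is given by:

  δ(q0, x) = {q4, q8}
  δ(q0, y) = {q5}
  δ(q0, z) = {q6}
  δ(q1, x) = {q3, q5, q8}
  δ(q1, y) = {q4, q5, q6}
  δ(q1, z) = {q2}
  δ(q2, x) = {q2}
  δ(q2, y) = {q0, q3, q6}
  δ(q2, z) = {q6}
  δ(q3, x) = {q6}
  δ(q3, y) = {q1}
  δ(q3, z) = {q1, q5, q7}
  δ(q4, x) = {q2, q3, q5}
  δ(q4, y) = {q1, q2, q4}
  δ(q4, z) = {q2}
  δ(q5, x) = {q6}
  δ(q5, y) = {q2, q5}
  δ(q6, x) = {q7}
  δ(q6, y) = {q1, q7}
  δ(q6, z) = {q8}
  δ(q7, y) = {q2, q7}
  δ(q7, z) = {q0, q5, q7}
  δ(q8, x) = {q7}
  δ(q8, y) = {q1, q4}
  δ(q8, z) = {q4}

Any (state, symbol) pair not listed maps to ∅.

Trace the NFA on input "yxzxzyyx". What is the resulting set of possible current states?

{q2, q4, q6, q7, q8}

Start in {q0}.
Read 'y': q0→{q5}; now {q5}.
Read 'x': q5→{q6}; now {q6}.
Read 'z': q6→{q8}; now {q8}.
Read 'x': q8→{q7}; now {q7}.
Read 'z': q7→{q0, q5, q7}; now {q0, q5, q7}.
Read 'y': q0→{q5}, q5→{q2, q5}, q7→{q2, q7}; now {q2, q5, q7}.
Read 'y': q2→{q0, q3, q6}, q5→{q2, q5}, q7→{q2, q7}; now {q0, q2, q3, q5, q6, q7}.
Read 'x': q0→{q4, q8}, q2→{q2}, q3→{q6}, q5→{q6}, q6→{q7}, q7→∅; now {q2, q4, q6, q7, q8}.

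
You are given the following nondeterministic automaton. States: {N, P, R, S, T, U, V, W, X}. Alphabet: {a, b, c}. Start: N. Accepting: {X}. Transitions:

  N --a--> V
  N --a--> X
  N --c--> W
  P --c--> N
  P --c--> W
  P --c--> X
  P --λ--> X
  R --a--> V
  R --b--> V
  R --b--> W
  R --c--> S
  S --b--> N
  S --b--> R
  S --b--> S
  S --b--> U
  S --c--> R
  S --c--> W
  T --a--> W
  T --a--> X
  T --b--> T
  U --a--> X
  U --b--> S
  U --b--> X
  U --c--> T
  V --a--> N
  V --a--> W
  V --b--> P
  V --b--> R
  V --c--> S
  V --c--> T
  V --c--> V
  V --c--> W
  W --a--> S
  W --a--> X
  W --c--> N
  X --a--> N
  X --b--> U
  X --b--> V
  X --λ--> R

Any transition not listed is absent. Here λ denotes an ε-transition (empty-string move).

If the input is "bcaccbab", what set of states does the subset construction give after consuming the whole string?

∅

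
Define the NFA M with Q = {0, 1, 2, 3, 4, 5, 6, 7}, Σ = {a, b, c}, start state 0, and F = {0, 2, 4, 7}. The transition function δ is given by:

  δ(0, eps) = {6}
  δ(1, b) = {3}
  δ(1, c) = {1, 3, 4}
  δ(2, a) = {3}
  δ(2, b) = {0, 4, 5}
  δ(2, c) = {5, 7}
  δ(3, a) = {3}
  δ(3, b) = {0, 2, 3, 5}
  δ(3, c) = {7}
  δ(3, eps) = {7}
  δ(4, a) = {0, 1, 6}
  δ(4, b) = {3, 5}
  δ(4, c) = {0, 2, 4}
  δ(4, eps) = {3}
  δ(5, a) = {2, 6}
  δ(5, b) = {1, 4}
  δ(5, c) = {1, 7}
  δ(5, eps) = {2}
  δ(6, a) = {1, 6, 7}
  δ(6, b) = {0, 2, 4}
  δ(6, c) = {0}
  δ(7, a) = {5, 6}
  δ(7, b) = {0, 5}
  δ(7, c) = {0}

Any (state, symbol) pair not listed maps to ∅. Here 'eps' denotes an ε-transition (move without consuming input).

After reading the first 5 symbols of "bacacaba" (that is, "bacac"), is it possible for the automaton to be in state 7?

Start: ε-closure({0}) = {0, 6}.
Read 'b': {0, 6} → {0, 2, 3, 4, 6, 7}.
Read 'a': {0, 2, 3, 4, 6, 7} → {0, 1, 2, 3, 5, 6, 7}.
Read 'c': {0, 1, 2, 3, 5, 6, 7} → {0, 1, 2, 3, 4, 5, 6, 7}.
Read 'a': {0, 1, 2, 3, 4, 5, 6, 7} → {0, 1, 2, 3, 5, 6, 7}.
Read 'c': {0, 1, 2, 3, 5, 6, 7} → {0, 1, 2, 3, 4, 5, 6, 7}.
State 7 is in {0, 1, 2, 3, 4, 5, 6, 7}.

Yes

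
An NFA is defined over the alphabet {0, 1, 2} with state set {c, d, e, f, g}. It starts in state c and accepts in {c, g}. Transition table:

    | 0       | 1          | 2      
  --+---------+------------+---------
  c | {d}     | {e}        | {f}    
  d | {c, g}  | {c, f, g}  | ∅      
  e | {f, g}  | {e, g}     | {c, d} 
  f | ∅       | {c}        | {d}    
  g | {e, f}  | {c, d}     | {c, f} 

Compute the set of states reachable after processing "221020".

{c, d, g}

Start in {c}.
Read '2': {c} → {f}.
Read '2': {f} → {d}.
Read '1': {d} → {c, f, g}.
Read '0': {c, f, g} → {d, e, f}.
Read '2': {d, e, f} → {c, d}.
Read '0': {c, d} → {c, d, g}.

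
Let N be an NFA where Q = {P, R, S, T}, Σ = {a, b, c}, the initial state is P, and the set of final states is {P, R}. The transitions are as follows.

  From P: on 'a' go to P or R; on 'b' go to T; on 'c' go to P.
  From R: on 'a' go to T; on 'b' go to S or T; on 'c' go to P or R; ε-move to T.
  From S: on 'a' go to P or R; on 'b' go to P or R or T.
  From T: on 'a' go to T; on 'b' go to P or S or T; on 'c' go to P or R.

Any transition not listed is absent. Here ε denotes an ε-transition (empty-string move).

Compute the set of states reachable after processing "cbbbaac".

{P, R, T}

Start in {P}.
Read 'c': {P} → {P}.
Read 'b': {P} → {T}.
Read 'b': {T} → {P, S, T}.
Read 'b': {P, S, T} → {P, R, S, T}.
Read 'a': {P, R, S, T} → {P, R, T}.
Read 'a': {P, R, T} → {P, R, T}.
Read 'c': {P, R, T} → {P, R, T}.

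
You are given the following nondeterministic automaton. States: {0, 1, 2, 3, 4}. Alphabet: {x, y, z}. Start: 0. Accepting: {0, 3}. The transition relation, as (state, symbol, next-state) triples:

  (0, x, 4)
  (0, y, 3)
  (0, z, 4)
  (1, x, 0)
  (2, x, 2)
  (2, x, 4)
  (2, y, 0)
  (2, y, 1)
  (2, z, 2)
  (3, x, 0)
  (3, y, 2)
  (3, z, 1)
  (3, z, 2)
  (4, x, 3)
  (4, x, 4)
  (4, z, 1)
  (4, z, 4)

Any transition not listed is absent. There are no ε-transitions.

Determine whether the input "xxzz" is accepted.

No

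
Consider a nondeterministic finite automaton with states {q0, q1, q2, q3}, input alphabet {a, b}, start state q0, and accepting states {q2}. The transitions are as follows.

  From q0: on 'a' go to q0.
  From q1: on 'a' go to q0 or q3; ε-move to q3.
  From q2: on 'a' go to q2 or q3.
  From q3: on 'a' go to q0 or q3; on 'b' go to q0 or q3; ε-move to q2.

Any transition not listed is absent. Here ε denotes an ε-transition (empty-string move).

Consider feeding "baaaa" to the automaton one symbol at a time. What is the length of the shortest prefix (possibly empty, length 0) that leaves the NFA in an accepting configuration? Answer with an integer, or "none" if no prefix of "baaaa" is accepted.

Start in {q0}.
Read 'b': {q0} → ∅.
The set is empty and remains empty for the remaining 4 symbols.
No reachable set along the way intersects F.

none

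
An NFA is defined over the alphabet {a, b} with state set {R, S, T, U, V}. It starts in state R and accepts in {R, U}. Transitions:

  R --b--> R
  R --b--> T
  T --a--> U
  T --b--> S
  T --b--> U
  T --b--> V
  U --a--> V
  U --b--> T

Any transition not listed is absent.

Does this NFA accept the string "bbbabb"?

Start in {R}.
Read 'b': {R} → {R, T}.
Read 'b': {R, T} → {R, S, T, U, V}.
Read 'b': {R, S, T, U, V} → {R, S, T, U, V}.
Read 'a': {R, S, T, U, V} → {U, V}.
Read 'b': {U, V} → {T}.
Read 'b': {T} → {S, U, V}.
The final set {S, U, V} contains the accepting state U.

Yes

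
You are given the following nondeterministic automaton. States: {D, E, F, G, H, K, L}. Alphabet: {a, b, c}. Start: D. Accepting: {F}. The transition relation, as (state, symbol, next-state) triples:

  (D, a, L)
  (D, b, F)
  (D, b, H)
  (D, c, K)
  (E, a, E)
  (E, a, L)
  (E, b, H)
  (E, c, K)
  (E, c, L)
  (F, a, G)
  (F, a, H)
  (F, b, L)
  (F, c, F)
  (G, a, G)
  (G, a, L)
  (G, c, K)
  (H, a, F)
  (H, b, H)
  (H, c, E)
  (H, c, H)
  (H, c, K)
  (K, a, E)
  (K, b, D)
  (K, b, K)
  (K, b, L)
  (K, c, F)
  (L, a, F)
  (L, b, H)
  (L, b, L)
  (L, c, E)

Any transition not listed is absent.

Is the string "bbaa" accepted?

No

Start in {D}.
Read 'b': D→{F, H}; now {F, H}.
Read 'b': F→{L}, H→{H}; now {H, L}.
Read 'a': H→{F}, L→{F}; now {F}.
Read 'a': F→{G, H}; now {G, H}.
The final set {G, H} contains no accepting state.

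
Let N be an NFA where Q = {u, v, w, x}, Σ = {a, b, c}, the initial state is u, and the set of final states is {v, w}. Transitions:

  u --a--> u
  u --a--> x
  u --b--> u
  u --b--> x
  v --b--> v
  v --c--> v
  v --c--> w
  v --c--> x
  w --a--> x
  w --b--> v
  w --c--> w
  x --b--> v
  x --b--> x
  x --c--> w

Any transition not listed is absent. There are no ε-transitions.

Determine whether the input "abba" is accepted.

No

Start in {u}.
Read 'a': {u} → {u, x}.
Read 'b': {u, x} → {u, v, x}.
Read 'b': {u, v, x} → {u, v, x}.
Read 'a': {u, v, x} → {u, x}.
The final set {u, x} contains no accepting state.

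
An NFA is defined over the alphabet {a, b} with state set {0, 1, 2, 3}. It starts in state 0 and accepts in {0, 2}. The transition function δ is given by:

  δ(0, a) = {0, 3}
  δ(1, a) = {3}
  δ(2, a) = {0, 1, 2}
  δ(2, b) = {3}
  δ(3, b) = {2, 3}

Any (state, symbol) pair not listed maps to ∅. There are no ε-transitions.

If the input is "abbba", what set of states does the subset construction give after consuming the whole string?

Start in {0}.
Read 'a': 0→{0, 3}; now {0, 3}.
Read 'b': 0→∅, 3→{2, 3}; now {2, 3}.
Read 'b': 2→{3}, 3→{2, 3}; now {2, 3}.
Read 'b': 2→{3}, 3→{2, 3}; now {2, 3}.
Read 'a': 2→{0, 1, 2}, 3→∅; now {0, 1, 2}.

{0, 1, 2}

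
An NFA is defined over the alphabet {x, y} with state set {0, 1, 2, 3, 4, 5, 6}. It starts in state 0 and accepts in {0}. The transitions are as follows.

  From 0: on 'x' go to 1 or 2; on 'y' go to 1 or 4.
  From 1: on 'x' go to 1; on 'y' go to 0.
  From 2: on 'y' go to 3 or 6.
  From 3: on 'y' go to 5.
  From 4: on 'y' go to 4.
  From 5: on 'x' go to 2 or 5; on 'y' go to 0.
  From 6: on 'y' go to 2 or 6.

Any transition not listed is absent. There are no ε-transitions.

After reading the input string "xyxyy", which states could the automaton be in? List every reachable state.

Start in {0}.
Read 'x': {0} → {1, 2}.
Read 'y': {1, 2} → {0, 3, 6}.
Read 'x': {0, 3, 6} → {1, 2}.
Read 'y': {1, 2} → {0, 3, 6}.
Read 'y': {0, 3, 6} → {1, 2, 4, 5, 6}.

{1, 2, 4, 5, 6}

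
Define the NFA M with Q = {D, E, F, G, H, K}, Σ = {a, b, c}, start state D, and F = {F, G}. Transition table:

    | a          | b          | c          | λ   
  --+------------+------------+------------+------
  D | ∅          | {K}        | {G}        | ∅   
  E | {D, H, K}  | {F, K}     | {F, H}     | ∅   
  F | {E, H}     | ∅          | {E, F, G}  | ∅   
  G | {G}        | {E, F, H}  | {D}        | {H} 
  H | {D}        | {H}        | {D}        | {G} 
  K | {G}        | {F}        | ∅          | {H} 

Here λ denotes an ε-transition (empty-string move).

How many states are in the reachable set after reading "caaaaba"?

5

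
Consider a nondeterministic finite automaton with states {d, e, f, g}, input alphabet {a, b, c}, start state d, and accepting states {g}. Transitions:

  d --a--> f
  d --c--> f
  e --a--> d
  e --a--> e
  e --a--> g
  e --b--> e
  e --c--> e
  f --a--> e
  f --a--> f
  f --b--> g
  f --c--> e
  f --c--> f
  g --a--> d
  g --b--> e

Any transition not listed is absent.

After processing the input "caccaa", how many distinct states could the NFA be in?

4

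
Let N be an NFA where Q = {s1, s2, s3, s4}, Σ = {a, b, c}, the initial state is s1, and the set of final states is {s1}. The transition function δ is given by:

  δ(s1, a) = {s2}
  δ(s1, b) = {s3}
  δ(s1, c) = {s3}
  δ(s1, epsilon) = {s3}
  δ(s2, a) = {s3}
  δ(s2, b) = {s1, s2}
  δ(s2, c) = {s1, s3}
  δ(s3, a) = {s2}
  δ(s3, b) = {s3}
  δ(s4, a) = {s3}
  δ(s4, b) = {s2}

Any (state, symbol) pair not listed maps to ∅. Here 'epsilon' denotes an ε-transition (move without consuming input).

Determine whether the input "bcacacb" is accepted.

No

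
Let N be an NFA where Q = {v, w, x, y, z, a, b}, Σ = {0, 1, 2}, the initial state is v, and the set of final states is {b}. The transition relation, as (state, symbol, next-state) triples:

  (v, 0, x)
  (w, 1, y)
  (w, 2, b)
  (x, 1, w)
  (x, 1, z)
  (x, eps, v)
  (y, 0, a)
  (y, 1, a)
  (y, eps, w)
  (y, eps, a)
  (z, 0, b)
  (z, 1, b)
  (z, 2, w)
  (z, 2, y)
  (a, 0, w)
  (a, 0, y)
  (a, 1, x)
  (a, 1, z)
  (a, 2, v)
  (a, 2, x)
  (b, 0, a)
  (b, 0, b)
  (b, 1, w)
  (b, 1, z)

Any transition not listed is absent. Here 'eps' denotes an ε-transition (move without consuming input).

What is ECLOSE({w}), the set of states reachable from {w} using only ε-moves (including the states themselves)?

{w}

Begin with {w}.
No ε-moves leave this set, so the closure equals the set itself.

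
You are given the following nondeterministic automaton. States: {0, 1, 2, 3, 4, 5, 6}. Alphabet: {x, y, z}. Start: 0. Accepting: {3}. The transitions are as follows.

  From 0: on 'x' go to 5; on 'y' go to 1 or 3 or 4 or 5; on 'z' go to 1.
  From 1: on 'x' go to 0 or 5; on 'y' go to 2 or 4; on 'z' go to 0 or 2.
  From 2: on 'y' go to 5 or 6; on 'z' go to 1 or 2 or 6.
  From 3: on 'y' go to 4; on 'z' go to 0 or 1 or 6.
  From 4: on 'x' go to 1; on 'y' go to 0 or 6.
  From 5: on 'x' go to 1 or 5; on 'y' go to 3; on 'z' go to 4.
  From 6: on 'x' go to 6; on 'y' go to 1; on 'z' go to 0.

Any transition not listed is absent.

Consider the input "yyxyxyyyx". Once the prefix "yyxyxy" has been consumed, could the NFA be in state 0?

Start in {0}.
Read 'y': 0→{1, 3, 4, 5}; now {1, 3, 4, 5}.
Read 'y': 1→{2, 4}, 3→{4}, 4→{0, 6}, 5→{3}; now {0, 2, 3, 4, 6}.
Read 'x': 0→{5}, 2→∅, 3→∅, 4→{1}, 6→{6}; now {1, 5, 6}.
Read 'y': 1→{2, 4}, 5→{3}, 6→{1}; now {1, 2, 3, 4}.
Read 'x': 1→{0, 5}, 2→∅, 3→∅, 4→{1}; now {0, 1, 5}.
Read 'y': 0→{1, 3, 4, 5}, 1→{2, 4}, 5→{3}; now {1, 2, 3, 4, 5}.
State 0 is not in {1, 2, 3, 4, 5}.

No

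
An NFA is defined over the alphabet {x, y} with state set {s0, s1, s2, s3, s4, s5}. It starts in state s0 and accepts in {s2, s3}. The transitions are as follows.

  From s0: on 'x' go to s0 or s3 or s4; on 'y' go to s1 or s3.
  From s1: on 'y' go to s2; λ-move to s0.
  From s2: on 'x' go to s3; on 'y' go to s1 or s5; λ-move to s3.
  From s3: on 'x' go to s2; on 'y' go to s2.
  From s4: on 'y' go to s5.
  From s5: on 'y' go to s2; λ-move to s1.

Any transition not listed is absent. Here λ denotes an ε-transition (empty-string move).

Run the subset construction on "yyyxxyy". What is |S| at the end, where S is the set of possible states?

5

Start in {s0}.
Read 'y': s0→{s1, s3}; union {s1, s3}; ε-closure = {s0, s1, s3}.
Read 'y': s0→{s1, s3}, s1→{s2}, s3→{s2}; union {s1, s2, s3}; ε-closure = {s0, s1, s2, s3}.
Read 'y': s0→{s1, s3}, s1→{s2}, s2→{s1, s5}, s3→{s2}; union {s1, s2, s3, s5}; ε-closure = {s0, s1, s2, s3, s5}.
Read 'x': s0→{s0, s3, s4}, s1→∅, s2→{s3}, s3→{s2}, s5→∅; now {s0, s2, s3, s4}.
Read 'x': s0→{s0, s3, s4}, s2→{s3}, s3→{s2}, s4→∅; now {s0, s2, s3, s4}.
Read 'y': s0→{s1, s3}, s2→{s1, s5}, s3→{s2}, s4→{s5}; union {s1, s2, s3, s5}; ε-closure = {s0, s1, s2, s3, s5}.
Read 'y': s0→{s1, s3}, s1→{s2}, s2→{s1, s5}, s3→{s2}, s5→{s2}; union {s1, s2, s3, s5}; ε-closure = {s0, s1, s2, s3, s5}.
That set has 5 states.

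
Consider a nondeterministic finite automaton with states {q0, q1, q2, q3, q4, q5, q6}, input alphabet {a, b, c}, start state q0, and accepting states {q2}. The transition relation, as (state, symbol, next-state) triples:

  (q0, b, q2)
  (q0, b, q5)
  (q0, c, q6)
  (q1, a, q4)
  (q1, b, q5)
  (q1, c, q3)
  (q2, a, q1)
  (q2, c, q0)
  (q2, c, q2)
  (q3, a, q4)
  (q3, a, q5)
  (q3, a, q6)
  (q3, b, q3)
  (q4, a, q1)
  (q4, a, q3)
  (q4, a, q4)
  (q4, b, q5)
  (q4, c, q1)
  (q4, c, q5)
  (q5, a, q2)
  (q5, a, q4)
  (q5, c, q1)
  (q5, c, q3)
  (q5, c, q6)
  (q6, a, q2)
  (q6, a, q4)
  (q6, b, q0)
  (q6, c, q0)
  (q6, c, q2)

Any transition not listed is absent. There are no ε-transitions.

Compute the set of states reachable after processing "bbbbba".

∅

Start in {q0}.
Read 'b': {q0} → {q2, q5}.
Read 'b': {q2, q5} → ∅.
The set is empty and remains empty for the remaining 4 symbols.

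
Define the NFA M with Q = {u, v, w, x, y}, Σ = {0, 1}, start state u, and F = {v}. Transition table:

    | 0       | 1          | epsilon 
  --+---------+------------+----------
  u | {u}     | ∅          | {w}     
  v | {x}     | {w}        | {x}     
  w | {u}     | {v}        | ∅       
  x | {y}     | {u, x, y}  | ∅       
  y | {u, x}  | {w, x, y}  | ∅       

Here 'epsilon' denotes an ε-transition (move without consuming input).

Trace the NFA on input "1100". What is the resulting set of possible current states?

Start: ε-closure({u}) = {u, w}.
Read '1': u→∅, w→{v}; union {v}; ε-closure = {v, x}.
Read '1': v→{w}, x→{u, x, y}; now {u, w, x, y}.
Read '0': u→{u}, w→{u}, x→{y}, y→{u, x}; union {u, x, y}; ε-closure = {u, w, x, y}.
Read '0': u→{u}, w→{u}, x→{y}, y→{u, x}; union {u, x, y}; ε-closure = {u, w, x, y}.

{u, w, x, y}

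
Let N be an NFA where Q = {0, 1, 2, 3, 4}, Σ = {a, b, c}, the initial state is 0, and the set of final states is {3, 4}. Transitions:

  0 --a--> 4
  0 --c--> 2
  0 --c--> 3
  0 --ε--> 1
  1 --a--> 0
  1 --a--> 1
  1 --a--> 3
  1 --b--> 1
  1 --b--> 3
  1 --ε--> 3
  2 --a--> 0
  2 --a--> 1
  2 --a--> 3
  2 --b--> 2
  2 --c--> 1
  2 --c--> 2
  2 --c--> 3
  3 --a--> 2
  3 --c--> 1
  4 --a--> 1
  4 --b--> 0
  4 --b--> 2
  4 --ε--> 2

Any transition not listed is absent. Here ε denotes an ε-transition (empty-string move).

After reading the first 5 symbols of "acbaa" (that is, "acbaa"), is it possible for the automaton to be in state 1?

Start: ε-closure({0}) = {0, 1, 3}.
Read 'a': 0→{4}, 1→{0, 1, 3}, 3→{2}; now {0, 1, 2, 3, 4}.
Read 'c': 0→{2, 3}, 1→∅, 2→{1, 2, 3}, 3→{1}, 4→∅; now {1, 2, 3}.
Read 'b': 1→{1, 3}, 2→{2}, 3→∅; now {1, 2, 3}.
Read 'a': 1→{0, 1, 3}, 2→{0, 1, 3}, 3→{2}; now {0, 1, 2, 3}.
Read 'a': 0→{4}, 1→{0, 1, 3}, 2→{0, 1, 3}, 3→{2}; now {0, 1, 2, 3, 4}.
State 1 is in {0, 1, 2, 3, 4}.

Yes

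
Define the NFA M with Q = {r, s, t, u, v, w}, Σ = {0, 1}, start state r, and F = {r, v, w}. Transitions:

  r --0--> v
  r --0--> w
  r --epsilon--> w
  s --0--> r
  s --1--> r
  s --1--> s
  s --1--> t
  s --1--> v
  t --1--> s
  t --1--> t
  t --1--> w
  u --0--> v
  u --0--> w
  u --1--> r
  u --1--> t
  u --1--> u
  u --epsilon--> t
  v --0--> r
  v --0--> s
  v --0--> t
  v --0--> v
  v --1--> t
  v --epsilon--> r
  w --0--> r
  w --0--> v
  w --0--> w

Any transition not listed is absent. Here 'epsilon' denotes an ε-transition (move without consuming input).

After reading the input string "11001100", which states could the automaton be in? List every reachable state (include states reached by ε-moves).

∅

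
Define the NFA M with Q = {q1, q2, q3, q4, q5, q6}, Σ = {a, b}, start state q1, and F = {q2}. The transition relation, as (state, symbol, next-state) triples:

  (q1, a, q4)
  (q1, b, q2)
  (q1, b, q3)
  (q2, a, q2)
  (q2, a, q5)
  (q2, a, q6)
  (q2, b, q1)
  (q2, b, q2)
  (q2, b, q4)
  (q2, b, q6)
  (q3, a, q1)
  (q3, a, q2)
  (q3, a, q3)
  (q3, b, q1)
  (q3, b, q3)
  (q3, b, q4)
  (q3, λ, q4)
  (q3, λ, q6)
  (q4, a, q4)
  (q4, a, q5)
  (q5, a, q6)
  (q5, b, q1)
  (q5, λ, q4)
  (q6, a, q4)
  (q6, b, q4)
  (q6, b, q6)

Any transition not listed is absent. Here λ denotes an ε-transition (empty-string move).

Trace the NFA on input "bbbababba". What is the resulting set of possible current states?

Start in {q1}.
Read 'b': {q1} → {q2, q3, q4, q6}.
Read 'b': {q2, q3, q4, q6} → {q1, q2, q3, q4, q6}.
Read 'b': {q1, q2, q3, q4, q6} → {q1, q2, q3, q4, q6}.
Read 'a': {q1, q2, q3, q4, q6} → {q1, q2, q3, q4, q5, q6}.
Read 'b': {q1, q2, q3, q4, q5, q6} → {q1, q2, q3, q4, q6}.
Read 'a': {q1, q2, q3, q4, q6} → {q1, q2, q3, q4, q5, q6}.
Read 'b': {q1, q2, q3, q4, q5, q6} → {q1, q2, q3, q4, q6}.
Read 'b': {q1, q2, q3, q4, q6} → {q1, q2, q3, q4, q6}.
Read 'a': {q1, q2, q3, q4, q6} → {q1, q2, q3, q4, q5, q6}.

{q1, q2, q3, q4, q5, q6}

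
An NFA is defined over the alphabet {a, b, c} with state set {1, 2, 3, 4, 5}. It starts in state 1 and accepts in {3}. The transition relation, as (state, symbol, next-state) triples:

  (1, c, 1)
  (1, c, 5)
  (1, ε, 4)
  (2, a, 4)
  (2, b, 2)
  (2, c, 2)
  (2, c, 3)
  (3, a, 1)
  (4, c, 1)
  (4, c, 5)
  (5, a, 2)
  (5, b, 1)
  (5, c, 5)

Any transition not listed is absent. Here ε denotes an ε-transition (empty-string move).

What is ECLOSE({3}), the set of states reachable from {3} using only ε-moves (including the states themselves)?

Begin with {3}.
No ε-moves leave this set, so the closure equals the set itself.

{3}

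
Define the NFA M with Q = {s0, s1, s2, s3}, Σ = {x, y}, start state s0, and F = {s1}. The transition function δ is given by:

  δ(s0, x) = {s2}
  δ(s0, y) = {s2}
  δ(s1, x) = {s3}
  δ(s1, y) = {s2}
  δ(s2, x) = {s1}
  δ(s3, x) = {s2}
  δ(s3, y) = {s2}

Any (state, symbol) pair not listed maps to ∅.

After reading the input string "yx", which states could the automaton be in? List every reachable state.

{s1}

Start in {s0}.
Read 'y': s0→{s2}; now {s2}.
Read 'x': s2→{s1}; now {s1}.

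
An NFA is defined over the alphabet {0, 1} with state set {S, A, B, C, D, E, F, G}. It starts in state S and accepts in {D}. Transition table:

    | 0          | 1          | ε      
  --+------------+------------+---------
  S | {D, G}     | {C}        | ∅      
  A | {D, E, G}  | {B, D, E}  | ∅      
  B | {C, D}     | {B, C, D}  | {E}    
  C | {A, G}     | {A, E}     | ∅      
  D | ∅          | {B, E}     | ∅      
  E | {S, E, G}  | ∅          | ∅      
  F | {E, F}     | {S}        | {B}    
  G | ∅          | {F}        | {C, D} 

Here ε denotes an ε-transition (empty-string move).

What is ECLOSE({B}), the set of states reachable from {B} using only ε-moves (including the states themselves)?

Begin with {B}.
ε-move B → E; add E.

{B, E}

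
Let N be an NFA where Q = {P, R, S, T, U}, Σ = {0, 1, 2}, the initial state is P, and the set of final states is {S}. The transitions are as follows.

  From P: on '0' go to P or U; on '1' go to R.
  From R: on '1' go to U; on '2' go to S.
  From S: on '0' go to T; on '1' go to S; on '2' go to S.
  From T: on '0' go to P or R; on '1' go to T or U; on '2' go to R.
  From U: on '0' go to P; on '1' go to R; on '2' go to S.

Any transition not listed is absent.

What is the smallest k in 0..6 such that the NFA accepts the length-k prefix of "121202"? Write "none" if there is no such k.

2

Start in {P}.
Read '1': P→{R}; now {R}.
Read '2': R→{S}; now {S}.
None of the earlier sets intersect F, but {S} does.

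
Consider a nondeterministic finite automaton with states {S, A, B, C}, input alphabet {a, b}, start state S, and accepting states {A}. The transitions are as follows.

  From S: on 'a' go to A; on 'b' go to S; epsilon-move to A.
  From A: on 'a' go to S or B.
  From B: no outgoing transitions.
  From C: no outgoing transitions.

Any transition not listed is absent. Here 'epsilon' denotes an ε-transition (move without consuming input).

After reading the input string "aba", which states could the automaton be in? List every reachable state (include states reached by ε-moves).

Start: ε-closure({S}) = {S, A}.
Read 'a': S→{A}, A→{S, B}; now {S, A, B}.
Read 'b': S→{S}, A→∅, B→∅; union {S}; ε-closure = {S, A}.
Read 'a': S→{A}, A→{S, B}; now {S, A, B}.

{S, A, B}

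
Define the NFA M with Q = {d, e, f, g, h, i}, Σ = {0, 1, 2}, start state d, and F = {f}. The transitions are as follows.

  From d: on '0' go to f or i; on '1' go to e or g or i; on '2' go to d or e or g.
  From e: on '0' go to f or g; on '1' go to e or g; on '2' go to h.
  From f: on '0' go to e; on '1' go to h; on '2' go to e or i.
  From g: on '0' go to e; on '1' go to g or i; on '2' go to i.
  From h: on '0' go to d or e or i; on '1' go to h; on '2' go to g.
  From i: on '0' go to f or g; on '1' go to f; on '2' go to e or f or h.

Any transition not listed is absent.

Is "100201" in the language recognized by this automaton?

Yes

Start in {d}.
Read '1': d→{e, g, i}; now {e, g, i}.
Read '0': e→{f, g}, g→{e}, i→{f, g}; now {e, f, g}.
Read '0': e→{f, g}, f→{e}, g→{e}; now {e, f, g}.
Read '2': e→{h}, f→{e, i}, g→{i}; now {e, h, i}.
Read '0': e→{f, g}, h→{d, e, i}, i→{f, g}; now {d, e, f, g, i}.
Read '1': d→{e, g, i}, e→{e, g}, f→{h}, g→{g, i}, i→{f}; now {e, f, g, h, i}.
The final set {e, f, g, h, i} contains the accepting state f.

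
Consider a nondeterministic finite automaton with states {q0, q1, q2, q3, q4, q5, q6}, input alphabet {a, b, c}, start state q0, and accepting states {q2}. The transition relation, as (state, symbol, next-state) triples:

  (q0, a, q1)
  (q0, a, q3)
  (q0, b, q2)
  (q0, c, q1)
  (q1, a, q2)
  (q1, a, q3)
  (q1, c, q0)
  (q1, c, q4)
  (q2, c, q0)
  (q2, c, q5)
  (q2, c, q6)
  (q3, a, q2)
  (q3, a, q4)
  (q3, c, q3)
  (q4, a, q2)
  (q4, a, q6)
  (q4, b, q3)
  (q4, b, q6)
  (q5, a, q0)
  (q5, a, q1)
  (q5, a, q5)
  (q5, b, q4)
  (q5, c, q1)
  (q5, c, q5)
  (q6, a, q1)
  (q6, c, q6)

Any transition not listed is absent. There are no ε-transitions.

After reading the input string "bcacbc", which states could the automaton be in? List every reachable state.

Start in {q0}.
Read 'b': {q0} → {q2}.
Read 'c': {q2} → {q0, q5, q6}.
Read 'a': {q0, q5, q6} → {q0, q1, q3, q5}.
Read 'c': {q0, q1, q3, q5} → {q0, q1, q3, q4, q5}.
Read 'b': {q0, q1, q3, q4, q5} → {q2, q3, q4, q6}.
Read 'c': {q2, q3, q4, q6} → {q0, q3, q5, q6}.

{q0, q3, q5, q6}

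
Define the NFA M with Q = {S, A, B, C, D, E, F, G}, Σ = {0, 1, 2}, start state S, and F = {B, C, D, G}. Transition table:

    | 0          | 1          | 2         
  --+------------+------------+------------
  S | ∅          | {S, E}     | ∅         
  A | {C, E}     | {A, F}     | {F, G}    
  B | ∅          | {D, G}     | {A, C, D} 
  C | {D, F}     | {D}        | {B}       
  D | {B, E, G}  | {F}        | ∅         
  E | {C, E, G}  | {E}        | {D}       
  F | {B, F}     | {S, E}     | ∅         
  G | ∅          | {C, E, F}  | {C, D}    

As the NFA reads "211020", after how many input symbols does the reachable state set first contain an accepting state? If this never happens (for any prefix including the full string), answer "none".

Start in {S}.
Read '2': {S} → ∅.
The set is empty and remains empty for the remaining 5 symbols.
No reachable set along the way intersects F.

none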